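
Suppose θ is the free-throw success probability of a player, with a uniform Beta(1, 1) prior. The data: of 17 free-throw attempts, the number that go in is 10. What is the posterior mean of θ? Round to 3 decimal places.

Posterior mean ≈ 0.579

The binomial likelihood is conjugate to the Beta prior: with 10 successes and 7 failures, the posterior is Beta(1+10, 1+7) = Beta(11, 8).
E[θ | data] = 11/(11+8) = 0.579.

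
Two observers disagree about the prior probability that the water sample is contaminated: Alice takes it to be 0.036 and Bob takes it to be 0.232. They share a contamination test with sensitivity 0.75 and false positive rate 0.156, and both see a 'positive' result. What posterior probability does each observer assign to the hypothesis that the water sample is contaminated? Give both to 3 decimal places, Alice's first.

Alice: 0.152; Bob: 0.592

The likelihood ratio for a 'positive' result is 0.75/0.156 = 4.8077.
Alice: prior odds 0.036/0.964 = 0.037344; posterior odds 0.17954; posterior probability 0.152.
Bob: prior odds 0.232/0.768 = 0.30208; posterior odds 1.4523; posterior probability 0.592.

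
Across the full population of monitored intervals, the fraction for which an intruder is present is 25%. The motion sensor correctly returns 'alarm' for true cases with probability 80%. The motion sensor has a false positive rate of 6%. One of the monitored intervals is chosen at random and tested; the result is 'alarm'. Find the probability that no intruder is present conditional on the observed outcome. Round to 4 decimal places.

Write H for 'an intruder is present'. Prior odds H:¬H = 0.25/0.75 = 0.33333. For the 'alarm' outcome, the likelihood ratio is 0.8/0.06 = 13.333.
Posterior odds = 0.33333 × 13.333 = 4.4444, so P(H|E) = 4.4444/(1+4.4444) = 0.8163. Then P(¬H|E) = 1 − 0.8163 = 0.1837.

P(¬H | E) ≈ 0.1837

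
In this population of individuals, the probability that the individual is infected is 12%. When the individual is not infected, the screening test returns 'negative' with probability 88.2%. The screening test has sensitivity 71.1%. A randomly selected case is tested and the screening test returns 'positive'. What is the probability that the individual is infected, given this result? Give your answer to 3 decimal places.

Write H for 'the individual is infected'. Prior odds H:¬H = 0.12/0.88 = 0.13636. For the 'positive' outcome, the likelihood ratio is 0.711/0.118 = 6.0254.
Posterior odds = 0.13636 × 6.0254 = 0.82165, so P(H|E) = 0.82165/(1+0.82165) = 0.451.

P(H | E) ≈ 0.451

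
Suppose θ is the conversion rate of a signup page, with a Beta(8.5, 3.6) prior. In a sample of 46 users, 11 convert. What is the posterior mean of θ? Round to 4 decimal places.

The binomial likelihood is conjugate to the Beta prior: with 11 successes and 35 failures, the posterior is Beta(8.5+11, 3.6+35) = Beta(19.5, 38.6).
Posterior mean = α/(α+β) = 19.5/58.1 = 0.3356.

Posterior mean ≈ 0.3356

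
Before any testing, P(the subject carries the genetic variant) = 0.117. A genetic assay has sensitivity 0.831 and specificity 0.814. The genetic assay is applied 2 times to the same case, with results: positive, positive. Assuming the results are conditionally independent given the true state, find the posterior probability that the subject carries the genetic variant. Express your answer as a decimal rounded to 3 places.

Posterior P(H) ≈ 0.726

Let H be the event that the subject carries the genetic variant; start with P(H) = 0.117. P('positive'|H) = 0.831, P('positive'|¬H) = 0.186.
Update on result 1 ('positive'): P(H) ← 0.831·0.1170 / (0.831·0.1170 + 0.186·0.8830) = 0.097227/0.26147 = 0.3719.
Update on result 2 ('positive'): P(H) ← 0.831·0.3719 / (0.831·0.3719 + 0.186·0.6281) = 0.30901/0.42585 = 0.7256.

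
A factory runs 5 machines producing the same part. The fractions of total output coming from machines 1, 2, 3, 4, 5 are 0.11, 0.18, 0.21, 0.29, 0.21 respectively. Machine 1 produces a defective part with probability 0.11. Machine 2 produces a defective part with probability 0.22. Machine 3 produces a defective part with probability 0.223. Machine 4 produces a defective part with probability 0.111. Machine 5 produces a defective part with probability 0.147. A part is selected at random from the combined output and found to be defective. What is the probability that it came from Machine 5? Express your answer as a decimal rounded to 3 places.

Posterior probability ≈ 0.191

Tabulate prior·likelihood by source: [1] prior 0.11, lik 0.11, product 0.01210; [2] prior 0.18, lik 0.22, product 0.03960; [3] prior 0.21, lik 0.223, product 0.04683; [4] prior 0.29, lik 0.111, product 0.03219; [5] prior 0.21, lik 0.147, product 0.03087.
Normalizing constant = 0.16159; the posterior for Machine 5 is its product over the sum, 0.03087/0.16159 = 0.191.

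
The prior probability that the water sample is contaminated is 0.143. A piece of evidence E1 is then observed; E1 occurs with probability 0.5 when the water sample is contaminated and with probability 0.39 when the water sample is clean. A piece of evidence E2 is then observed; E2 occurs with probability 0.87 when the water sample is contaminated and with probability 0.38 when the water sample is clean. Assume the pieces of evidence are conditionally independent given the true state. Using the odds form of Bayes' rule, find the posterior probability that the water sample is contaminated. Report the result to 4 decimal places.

Posterior probability ≈ 0.3288

Prior odds = 0.143/(1−0.143) = 0.16686. In log-odds, ln(0.16686) = -1.7906.
Add log likelihood ratios: ln(1.2821) + ln(2.2895) = 1.0768.
Posterior log-odds = -0.71381, so posterior odds = exp(-0.71381) = 0.48977. Converting, P(H|E) = 0.48977/1.4898 = 0.3288.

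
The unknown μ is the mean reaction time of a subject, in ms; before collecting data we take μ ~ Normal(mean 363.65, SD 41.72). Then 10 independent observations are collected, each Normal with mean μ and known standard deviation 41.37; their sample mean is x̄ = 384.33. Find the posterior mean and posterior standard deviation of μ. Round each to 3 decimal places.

Posterior mean ≈ 382.479; posterior SD ≈ 12.483

Prior precision 1/τ₀² = 1/41.72² = 0.00057453; data precision n/σ² = 10/41.37² = 0.00584291.
Posterior precision = 0.00057453 + 0.00584291 = 0.00641744, giving posterior SD = 1/√0.00641744 = 12.483.
Posterior mean = (0.00057453·363.65 + 0.00584291·384.33) / 0.00641744 = 382.479.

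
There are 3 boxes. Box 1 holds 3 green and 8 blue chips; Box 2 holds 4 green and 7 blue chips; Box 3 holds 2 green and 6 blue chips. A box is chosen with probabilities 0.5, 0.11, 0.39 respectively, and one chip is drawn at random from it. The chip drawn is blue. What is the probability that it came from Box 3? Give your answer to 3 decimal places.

Posterior probability ≈ 0.403

Tabulate prior·likelihood by source: [1] prior 0.5, lik 0.7273, product 0.3636; [2] prior 0.11, lik 0.6364, product 0.07000; [3] prior 0.39, lik 0.75, product 0.2925.
Normalizing constant = 0.72614; the posterior for Box 3 is its product over the sum, 0.2925/0.72614 = 0.403.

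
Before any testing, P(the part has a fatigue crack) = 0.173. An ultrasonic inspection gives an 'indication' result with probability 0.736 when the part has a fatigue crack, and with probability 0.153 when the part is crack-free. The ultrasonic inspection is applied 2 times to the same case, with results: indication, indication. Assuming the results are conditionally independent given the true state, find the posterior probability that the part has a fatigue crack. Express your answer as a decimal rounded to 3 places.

Let H be the event that the part has a fatigue crack; start with P(H) = 0.173. P('indication'|H) = 0.736, P('indication'|¬H) = 0.153.
Update on result 1 ('indication'): P(H) ← 0.736·0.1730 / (0.736·0.1730 + 0.153·0.8270) = 0.12733/0.25386 = 0.5016.
Update on result 2 ('indication'): P(H) ← 0.736·0.5016 / (0.736·0.5016 + 0.153·0.4984) = 0.36916/0.44542 = 0.8288.

Posterior P(H) ≈ 0.829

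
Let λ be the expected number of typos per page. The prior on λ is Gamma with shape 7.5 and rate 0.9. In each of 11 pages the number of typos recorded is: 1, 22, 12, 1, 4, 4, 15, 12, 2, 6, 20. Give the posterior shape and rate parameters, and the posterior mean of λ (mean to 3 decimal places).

Posterior: Gamma(shape=106.5, rate=11.9); mean ≈ 8.950

The Poisson likelihood adds the total count to the shape and the number of exposure periods to the rate. Here ∑xᵢ = 99 and n = 11, so shape 7.5→106.5 and rate 0.9→11.9.
Posterior mean = shape/rate = 106.5/11.9 = 8.950.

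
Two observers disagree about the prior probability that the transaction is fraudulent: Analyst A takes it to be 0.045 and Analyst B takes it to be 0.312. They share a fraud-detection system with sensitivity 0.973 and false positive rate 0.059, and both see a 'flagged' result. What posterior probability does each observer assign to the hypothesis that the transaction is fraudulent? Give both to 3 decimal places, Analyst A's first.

The likelihood ratio for a 'flagged' result is 0.973/0.059 = 16.492.
Analyst A: prior odds 0.045/0.955 = 0.047120; posterior odds 0.77709; posterior probability 0.437.
Analyst B: prior odds 0.312/0.688 = 0.45349; posterior odds 7.4787; posterior probability 0.882.

Analyst A: 0.437; Analyst B: 0.882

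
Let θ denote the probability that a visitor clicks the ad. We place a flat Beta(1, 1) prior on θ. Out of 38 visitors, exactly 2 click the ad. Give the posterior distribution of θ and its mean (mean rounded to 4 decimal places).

Posterior: Beta(3, 37); mean ≈ 0.0750

The binomial likelihood is conjugate to the Beta prior: with 2 successes and 36 failures, the posterior is Beta(1+2, 1+36) = Beta(3, 37).
E[θ | data] = 3/(3+37) = 0.0750.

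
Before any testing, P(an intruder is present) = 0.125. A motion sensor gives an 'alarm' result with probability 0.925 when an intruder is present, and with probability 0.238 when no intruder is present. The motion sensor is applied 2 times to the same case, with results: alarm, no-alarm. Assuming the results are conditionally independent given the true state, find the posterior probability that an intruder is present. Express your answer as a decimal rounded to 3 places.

Let H be the event that an intruder is present; start with P(H) = 0.125. P('alarm'|H) = 0.925, P('alarm'|¬H) = 0.238.
Update on result 1 ('alarm'): P(H) ← 0.925·0.1250 / (0.925·0.1250 + 0.238·0.8750) = 0.11563/0.32388 = 0.3570.
Update on result 2 ('no-alarm'): P(H) ← 0.075·0.3570 / (0.075·0.3570 + 0.762·0.6430) = 0.026775/0.51674 = 0.0518.

Posterior P(H) ≈ 0.052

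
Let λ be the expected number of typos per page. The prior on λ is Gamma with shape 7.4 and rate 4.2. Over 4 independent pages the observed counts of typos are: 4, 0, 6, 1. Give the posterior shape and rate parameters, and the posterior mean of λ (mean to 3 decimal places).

Posterior: Gamma(shape=18.4, rate=8.2); mean ≈ 2.244

Total count ∑xᵢ = 11 over n = 4 pages.
Gamma is conjugate to the Poisson likelihood: posterior is Gamma(shape = 7.4+11 = 18.4, rate = 4.2+4 = 8.2).
Posterior mean = shape/rate = 18.4/8.2 = 2.244.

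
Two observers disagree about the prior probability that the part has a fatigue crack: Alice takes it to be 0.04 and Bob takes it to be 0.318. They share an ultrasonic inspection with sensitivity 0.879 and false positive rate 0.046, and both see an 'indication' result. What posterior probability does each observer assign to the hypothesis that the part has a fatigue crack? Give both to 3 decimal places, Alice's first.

Alice: 0.443; Bob: 0.899

The likelihood ratio for an 'indication' result is 0.879/0.046 = 19.109.
Alice: prior odds 0.04/0.96 = 0.041667; posterior odds 0.79620; posterior probability 0.443.
Bob: prior odds 0.318/0.682 = 0.46628; posterior odds 8.9099; posterior probability 0.899.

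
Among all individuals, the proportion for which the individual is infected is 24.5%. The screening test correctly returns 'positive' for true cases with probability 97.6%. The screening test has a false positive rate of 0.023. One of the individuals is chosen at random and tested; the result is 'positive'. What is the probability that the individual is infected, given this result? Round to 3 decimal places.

P(H | E) ≈ 0.932

Let H be the event that the individual is infected. P(H) = 0.245, so P(¬H) = 0.755. With E the 'positive' result, P(E|H) = 0.976 and P(E|¬H) = 0.023.
P(E) = 0.976·0.245 + 0.023·0.755 = 0.23912 + 0.017365 = 0.25649.
By Bayes' theorem, P(H|E) = 0.23912 / 0.25649 = 0.932.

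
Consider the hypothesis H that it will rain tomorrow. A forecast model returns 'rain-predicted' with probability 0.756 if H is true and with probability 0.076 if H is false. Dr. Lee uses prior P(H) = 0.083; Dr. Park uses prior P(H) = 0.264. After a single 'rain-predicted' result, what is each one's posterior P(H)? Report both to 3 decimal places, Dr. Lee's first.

Dr. Lee: 0.474; Dr. Park: 0.781

The likelihood ratio for a 'rain-predicted' result is 0.756/0.076 = 9.9474.
Dr. Lee: prior odds 0.083/0.917 = 0.090513; posterior odds 0.90036; posterior probability 0.474.
Dr. Park: prior odds 0.264/0.736 = 0.35870; posterior odds 3.5681; posterior probability 0.781.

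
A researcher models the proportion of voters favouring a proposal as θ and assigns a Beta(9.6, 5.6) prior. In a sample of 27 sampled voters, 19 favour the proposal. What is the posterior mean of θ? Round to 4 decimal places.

Observing 19 successes and 8 failures updates Beta(9.6, 5.6) by adding the success and failure counts to the two shape parameters: α = 9.6+19 = 28.6, β = 5.6+8 = 13.6.
Posterior mean = α/(α+β) = 28.6/42.2 = 0.6777.

Posterior mean ≈ 0.6777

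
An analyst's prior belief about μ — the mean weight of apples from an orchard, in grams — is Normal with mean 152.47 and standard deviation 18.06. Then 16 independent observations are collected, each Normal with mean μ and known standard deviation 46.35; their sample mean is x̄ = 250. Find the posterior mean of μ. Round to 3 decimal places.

Posterior mean ≈ 221.559

Prior precision 1/τ₀² = 1/18.06² = 0.00306595; data precision n/σ² = 16/46.35² = 0.00744767.
Posterior precision = 0.00306595 + 0.00744767 = 0.0105136.
Posterior mean = (0.00306595·152.47 + 0.00744767·250) / 0.0105136 = 221.559.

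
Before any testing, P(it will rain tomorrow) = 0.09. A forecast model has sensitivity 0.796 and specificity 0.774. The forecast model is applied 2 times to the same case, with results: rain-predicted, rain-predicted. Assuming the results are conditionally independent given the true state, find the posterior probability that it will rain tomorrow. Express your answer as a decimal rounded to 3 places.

Posterior P(H) ≈ 0.551

With H the event that it will rain tomorrow, the joint likelihood of the observed sequence is P(data|H) = 0.796·0.796 = 0.63362 and P(data|¬H) = 0.226·0.226 = 0.051076.
Bayes: P(H|data) = 0.09·0.63362 / (0.09·0.63362 + 0.91·0.051076) = 0.057025/0.10350 = 0.5509.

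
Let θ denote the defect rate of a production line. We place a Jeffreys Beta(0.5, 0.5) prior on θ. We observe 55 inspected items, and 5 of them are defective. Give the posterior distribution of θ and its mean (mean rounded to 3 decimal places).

Observing 5 successes and 50 failures updates Beta(0.5, 0.5) by adding the success and failure counts to the two shape parameters: α = 0.5+5 = 5.5, β = 0.5+50 = 50.5.
Posterior mean = α/(α+β) = 5.5/56 = 0.098.

Posterior: Beta(5.5, 50.5); mean ≈ 0.098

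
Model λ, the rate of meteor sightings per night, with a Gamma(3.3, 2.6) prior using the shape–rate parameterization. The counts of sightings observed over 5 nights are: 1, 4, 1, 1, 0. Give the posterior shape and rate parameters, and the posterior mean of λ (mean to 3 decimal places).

The Poisson likelihood adds the total count to the shape and the number of exposure periods to the rate. Here ∑xᵢ = 7 and n = 5, so shape 3.3→10.3 and rate 2.6→7.6.
Posterior mean = shape/rate = 10.3/7.6 = 1.355.

Posterior: Gamma(shape=10.3, rate=7.6); mean ≈ 1.355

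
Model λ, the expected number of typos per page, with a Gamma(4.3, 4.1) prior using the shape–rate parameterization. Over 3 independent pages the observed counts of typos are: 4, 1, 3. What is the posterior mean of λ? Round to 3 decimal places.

Posterior mean ≈ 1.732

The Poisson likelihood adds the total count to the shape and the number of exposure periods to the rate. Here ∑xᵢ = 8 and n = 3, so shape 4.3→12.3 and rate 4.1→7.1.
E[λ | data] = 12.3/7.1 = 1.732.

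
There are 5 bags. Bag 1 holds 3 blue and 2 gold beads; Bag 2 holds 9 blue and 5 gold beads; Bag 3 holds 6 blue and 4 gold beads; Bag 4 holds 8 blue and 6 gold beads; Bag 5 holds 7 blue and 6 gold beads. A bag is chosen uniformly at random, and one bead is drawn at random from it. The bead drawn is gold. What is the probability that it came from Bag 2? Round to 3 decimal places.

P(gold|Bag 1) = 0.4; P(gold|Bag 2) = 0.3571; P(gold|Bag 3) = 0.4; P(gold|Bag 4) = 0.4286; P(gold|Bag 5) = 0.4615.
Prior × likelihood for each source: 0.2·0.4=0.08000, 0.2·0.3571=0.07143, 0.2·0.4=0.08000, 0.2·0.4286=0.08571, 0.2·0.4615=0.09231. Summing gives P(gold) = 0.40945.
P(Bag 2 | gold) = 0.07143 / 0.40945 = 0.174.

Posterior probability ≈ 0.174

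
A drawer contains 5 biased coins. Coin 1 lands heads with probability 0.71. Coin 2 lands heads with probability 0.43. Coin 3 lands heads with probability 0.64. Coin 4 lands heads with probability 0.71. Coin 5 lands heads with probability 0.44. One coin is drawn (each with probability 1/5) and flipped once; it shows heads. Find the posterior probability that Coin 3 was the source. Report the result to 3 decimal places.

P(heads|C1) = 0.71; P(heads|C2) = 0.43; P(heads|C3) = 0.64; P(heads|C4) = 0.71; P(heads|C5) = 0.44.
Prior × likelihood for each source: 0.2·0.71=0.1420, 0.2·0.43=0.08600, 0.2·0.64=0.1280, 0.2·0.71=0.1420, 0.2·0.44=0.08800. Summing gives P(heads) = 0.58600.
P(Coin 3 | heads) = 0.1280 / 0.58600 = 0.218.

Posterior probability ≈ 0.218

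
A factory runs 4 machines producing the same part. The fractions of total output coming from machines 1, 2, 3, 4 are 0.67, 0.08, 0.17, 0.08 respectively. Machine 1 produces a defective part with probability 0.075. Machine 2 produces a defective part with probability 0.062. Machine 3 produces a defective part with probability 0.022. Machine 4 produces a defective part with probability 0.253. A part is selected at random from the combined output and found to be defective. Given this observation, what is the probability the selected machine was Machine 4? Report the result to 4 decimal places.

Tabulate prior·likelihood by source: [1] prior 0.67, lik 0.075, product 0.05025; [2] prior 0.08, lik 0.062, product 0.004960; [3] prior 0.17, lik 0.022, product 0.003740; [4] prior 0.08, lik 0.253, product 0.02024.
Normalizing constant = 0.079190; the posterior for Machine 4 is its product over the sum, 0.02024/0.079190 = 0.2556.

Posterior probability ≈ 0.2556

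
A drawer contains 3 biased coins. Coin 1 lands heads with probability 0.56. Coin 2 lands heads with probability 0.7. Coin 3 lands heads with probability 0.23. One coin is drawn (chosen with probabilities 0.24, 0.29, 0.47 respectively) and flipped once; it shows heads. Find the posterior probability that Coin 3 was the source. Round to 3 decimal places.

Posterior probability ≈ 0.243

Tabulate prior·likelihood by source: [1] prior 0.24, lik 0.56, product 0.1344; [2] prior 0.29, lik 0.7, product 0.2030; [3] prior 0.47, lik 0.23, product 0.1081.
Normalizing constant = 0.44550; the posterior for Coin 3 is its product over the sum, 0.1081/0.44550 = 0.243.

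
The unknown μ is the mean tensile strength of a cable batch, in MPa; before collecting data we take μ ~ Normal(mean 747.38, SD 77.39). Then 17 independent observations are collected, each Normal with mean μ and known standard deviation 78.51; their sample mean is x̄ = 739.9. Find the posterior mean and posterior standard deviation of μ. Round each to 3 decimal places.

Posterior mean ≈ 740.327; posterior SD ≈ 18.490

Prior precision 1/τ₀² = 1/77.39² = 0.00016697; data precision n/σ² = 17/78.51² = 0.00275803.
Posterior precision = 0.00016697 + 0.00275803 = 0.00292500, giving posterior SD = 1/√0.00292500 = 18.490.
Posterior mean = (0.00016697·747.38 + 0.00275803·739.9) / 0.00292500 = 740.327.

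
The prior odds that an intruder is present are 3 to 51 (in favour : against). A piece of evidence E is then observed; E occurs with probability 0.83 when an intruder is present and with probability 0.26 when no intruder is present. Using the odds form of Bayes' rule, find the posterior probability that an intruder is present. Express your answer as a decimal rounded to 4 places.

Posterior probability ≈ 0.1581

Prior odds = 3/51 = 0.058824.
Likelihood ratio for E = 0.83/0.26 = 3.1923.
Posterior odds = prior odds × LR = 0.18778.
Posterior probability = odds/(1+odds) = 0.18778/1.1878 = 0.1581.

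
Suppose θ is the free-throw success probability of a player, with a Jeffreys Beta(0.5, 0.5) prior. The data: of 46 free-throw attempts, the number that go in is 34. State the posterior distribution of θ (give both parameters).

Observing 34 successes and 12 failures updates Beta(0.5, 0.5) by adding the success and failure counts to the two shape parameters: α = 0.5+34 = 34.5, β = 0.5+12 = 12.5.

Posterior: Beta(34.5, 12.5)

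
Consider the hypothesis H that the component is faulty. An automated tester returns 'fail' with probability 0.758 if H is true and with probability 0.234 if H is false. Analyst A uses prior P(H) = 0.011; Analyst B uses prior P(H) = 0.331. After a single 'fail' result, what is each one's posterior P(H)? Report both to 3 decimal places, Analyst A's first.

Analyst A: 0.035; Analyst B: 0.616

P('+'|H) = 0.758, P('+'|¬H) = 0.234.
Analyst A: numerator 0.758·0.011 = 0.0083380; evidence = 0.0083380+0.234·0.989 = 0.23976; posterior = 0.035.
Analyst B: numerator 0.758·0.331 = 0.25090; evidence = 0.25090+0.234·0.669 = 0.40744; posterior = 0.616.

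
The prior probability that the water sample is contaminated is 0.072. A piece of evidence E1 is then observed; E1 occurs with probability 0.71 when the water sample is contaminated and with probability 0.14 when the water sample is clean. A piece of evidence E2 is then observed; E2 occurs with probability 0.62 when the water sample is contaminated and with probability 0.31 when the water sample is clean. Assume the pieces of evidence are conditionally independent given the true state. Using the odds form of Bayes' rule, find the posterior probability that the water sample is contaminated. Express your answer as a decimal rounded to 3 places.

Posterior probability ≈ 0.440

Prior odds = 0.072/(1−0.072) = 0.077586.
Likelihood ratio for E1 = 0.71/0.14 = 5.0714.
Likelihood ratio for E2 = 0.62/0.31 = 2.0000.
Posterior odds = prior odds × LR₁ × LR₂ = 0.78695.
Posterior probability = odds/(1+odds) = 0.78695/1.7869 = 0.440.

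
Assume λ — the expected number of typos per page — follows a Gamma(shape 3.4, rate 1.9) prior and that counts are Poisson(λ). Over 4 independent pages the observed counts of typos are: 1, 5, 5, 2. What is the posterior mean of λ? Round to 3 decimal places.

Posterior mean ≈ 2.780

The Poisson likelihood adds the total count to the shape and the number of exposure periods to the rate. Here ∑xᵢ = 13 and n = 4, so shape 3.4→16.4 and rate 1.9→5.9.
E[λ | data] = 16.4/5.9 = 2.780.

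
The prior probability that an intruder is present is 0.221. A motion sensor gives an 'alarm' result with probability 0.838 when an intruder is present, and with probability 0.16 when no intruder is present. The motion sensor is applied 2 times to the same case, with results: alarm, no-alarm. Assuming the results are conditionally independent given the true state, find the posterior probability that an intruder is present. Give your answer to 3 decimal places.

Posterior P(H) ≈ 0.223

Let H be the event that an intruder is present; start with P(H) = 0.221. P('alarm'|H) = 0.838, P('alarm'|¬H) = 0.16.
Update on result 1 ('alarm'): P(H) ← 0.838·0.2210 / (0.838·0.2210 + 0.16·0.7790) = 0.18520/0.30984 = 0.5977.
Update on result 2 ('no-alarm'): P(H) ← 0.162·0.5977 / (0.162·0.5977 + 0.84·0.4023) = 0.096831/0.43474 = 0.2227.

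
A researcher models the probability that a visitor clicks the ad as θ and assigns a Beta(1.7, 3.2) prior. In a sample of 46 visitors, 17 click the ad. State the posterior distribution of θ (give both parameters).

Posterior: Beta(18.7, 32.2)

The binomial likelihood is conjugate to the Beta prior: with 17 successes and 29 failures, the posterior is Beta(1.7+17, 3.2+29) = Beta(18.7, 32.2).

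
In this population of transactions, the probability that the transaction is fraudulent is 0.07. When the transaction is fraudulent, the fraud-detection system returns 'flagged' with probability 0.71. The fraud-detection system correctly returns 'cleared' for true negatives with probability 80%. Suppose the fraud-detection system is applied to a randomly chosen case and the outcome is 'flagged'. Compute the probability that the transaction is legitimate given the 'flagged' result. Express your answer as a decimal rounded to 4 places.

P(¬H | E) ≈ 0.7891

Write H for 'the transaction is fraudulent'. Prior odds H:¬H = 0.07/0.93 = 0.075269. For the 'flagged' outcome, the likelihood ratio is 0.71/0.2 = 3.5500.
Posterior odds = 0.075269 × 3.5500 = 0.26720, so P(H|E) = 0.26720/(1+0.26720) = 0.2109. Then P(¬H|E) = 1 − 0.2109 = 0.7891.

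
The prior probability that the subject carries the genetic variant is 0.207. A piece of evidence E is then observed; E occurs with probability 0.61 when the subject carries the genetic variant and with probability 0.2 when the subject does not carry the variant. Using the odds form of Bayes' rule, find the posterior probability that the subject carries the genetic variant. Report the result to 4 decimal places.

Prior odds = 0.207/(1−0.207) = 0.26103. In log-odds, ln(0.26103) = -1.3431.
Add log likelihood ratio: ln(3.0500) = 1.1151.
Posterior log-odds = -0.22796, so posterior odds = exp(-0.22796) = 0.79615. Converting, P(H|E) = 0.79615/1.7962 = 0.4433.

Posterior probability ≈ 0.4433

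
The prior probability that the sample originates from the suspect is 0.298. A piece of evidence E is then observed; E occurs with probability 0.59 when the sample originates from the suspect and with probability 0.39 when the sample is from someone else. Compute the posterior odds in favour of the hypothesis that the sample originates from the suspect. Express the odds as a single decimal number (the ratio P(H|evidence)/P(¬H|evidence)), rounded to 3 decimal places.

Prior odds = 0.298/(1−0.298) = 0.42450. In log-odds, ln(0.42450) = -0.85684.
Add log likelihood ratio: ln(1.5128) = 0.41398.
Posterior log-odds = -0.44286, so posterior odds = exp(-0.44286) = 0.64219.

Posterior odds ≈ 0.642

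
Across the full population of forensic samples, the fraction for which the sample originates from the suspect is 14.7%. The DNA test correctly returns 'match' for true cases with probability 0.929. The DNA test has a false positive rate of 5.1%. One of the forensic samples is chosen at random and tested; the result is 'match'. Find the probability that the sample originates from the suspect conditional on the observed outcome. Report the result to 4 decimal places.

Let H be the event that the sample originates from the suspect. P(H) = 0.147, so P(¬H) = 0.853. With E the 'match' result, P(E|H) = 0.929 and P(E|¬H) = 0.051.
P(E) = 0.929·0.147 + 0.051·0.853 = 0.13656 + 0.043503 = 0.18007.
By Bayes' theorem, P(H|E) = 0.13656 / 0.18007 = 0.7584.

P(H | E) ≈ 0.7584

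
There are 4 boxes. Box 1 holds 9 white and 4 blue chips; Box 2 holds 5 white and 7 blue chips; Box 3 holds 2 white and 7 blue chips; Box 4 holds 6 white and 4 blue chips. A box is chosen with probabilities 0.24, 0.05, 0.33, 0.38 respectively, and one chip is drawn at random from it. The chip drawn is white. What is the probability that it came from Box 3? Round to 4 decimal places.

Tabulate prior·likelihood by source: [1] prior 0.24, lik 0.6923, product 0.1662; [2] prior 0.05, lik 0.4167, product 0.02083; [3] prior 0.33, lik 0.2222, product 0.07333; [4] prior 0.38, lik 0.6, product 0.2280.
Normalizing constant = 0.48832; the posterior for Box 3 is its product over the sum, 0.07333/0.48832 = 0.1502.

Posterior probability ≈ 0.1502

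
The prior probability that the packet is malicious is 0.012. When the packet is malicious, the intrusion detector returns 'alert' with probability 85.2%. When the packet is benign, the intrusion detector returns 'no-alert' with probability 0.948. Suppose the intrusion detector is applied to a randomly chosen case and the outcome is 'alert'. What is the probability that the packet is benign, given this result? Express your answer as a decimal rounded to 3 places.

P(¬H | E) ≈ 0.834

Write H for 'the packet is malicious'. Prior odds H:¬H = 0.012/0.988 = 0.012146. For the 'alert' outcome, the likelihood ratio is 0.852/0.052 = 16.385.
Posterior odds = 0.012146 × 16.385 = 0.19900, so P(H|E) = 0.19900/(1+0.19900) = 0.166. Then P(¬H|E) = 1 − 0.166 = 0.834.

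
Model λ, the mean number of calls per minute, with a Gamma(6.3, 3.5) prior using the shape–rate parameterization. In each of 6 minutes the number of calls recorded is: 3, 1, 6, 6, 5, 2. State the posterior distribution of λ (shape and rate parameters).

The Poisson likelihood adds the total count to the shape and the number of exposure periods to the rate. Here ∑xᵢ = 23 and n = 6, so shape 6.3→29.3 and rate 3.5→9.5.

Posterior: Gamma(shape=29.3, rate=9.5)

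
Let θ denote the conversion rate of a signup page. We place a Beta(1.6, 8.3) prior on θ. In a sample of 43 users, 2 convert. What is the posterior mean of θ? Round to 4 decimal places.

The binomial likelihood is conjugate to the Beta prior: with 2 successes and 41 failures, the posterior is Beta(1.6+2, 8.3+41) = Beta(3.6, 49.3).
Posterior mean = α/(α+β) = 3.6/52.9 = 0.0681.

Posterior mean ≈ 0.0681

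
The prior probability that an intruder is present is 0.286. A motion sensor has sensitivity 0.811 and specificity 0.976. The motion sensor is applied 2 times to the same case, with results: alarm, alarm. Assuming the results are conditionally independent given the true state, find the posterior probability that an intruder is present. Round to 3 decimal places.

Posterior P(H) ≈ 0.998

With H the event that an intruder is present, the joint likelihood of the observed sequence is P(data|H) = 0.811·0.811 = 0.65772 and P(data|¬H) = 0.024·0.024 = 0.00057600.
Bayes: P(H|data) = 0.286·0.65772 / (0.286·0.65772 + 0.714·0.00057600) = 0.18811/0.18852 = 0.9978.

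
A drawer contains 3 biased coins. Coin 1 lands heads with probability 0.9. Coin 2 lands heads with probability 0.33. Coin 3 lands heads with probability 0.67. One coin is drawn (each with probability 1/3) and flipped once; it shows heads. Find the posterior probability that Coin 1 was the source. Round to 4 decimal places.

Posterior probability ≈ 0.4737

Tabulate prior·likelihood by source: [1] prior 0.333333, lik 0.9, product 0.3000; [2] prior 0.333333, lik 0.33, product 0.1100; [3] prior 0.333333, lik 0.67, product 0.2233.
Normalizing constant = 0.63333; the posterior for Coin 1 is its product over the sum, 0.3000/0.63333 = 0.4737.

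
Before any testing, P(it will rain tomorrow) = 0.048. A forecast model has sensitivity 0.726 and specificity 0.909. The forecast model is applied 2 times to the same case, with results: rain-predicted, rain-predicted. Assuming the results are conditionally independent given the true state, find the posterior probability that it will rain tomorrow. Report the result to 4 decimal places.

Posterior P(H) ≈ 0.7624

Let H be the event that it will rain tomorrow; start with P(H) = 0.048. P('rain-predicted'|H) = 0.726, P('rain-predicted'|¬H) = 0.091.
Update on result 1 ('rain-predicted'): P(H) ← 0.726·0.0480 / (0.726·0.0480 + 0.091·0.9520) = 0.034848/0.12148 = 0.2869.
Update on result 2 ('rain-predicted'): P(H) ← 0.726·0.2869 / (0.726·0.2869 + 0.091·0.7131) = 0.20826/0.27316 = 0.7624.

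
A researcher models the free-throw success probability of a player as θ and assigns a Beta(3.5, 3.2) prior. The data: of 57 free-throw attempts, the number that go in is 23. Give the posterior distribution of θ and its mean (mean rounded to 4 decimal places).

Posterior: Beta(26.5, 37.2); mean ≈ 0.4160

The binomial likelihood is conjugate to the Beta prior: with 23 successes and 34 failures, the posterior is Beta(3.5+23, 3.2+34) = Beta(26.5, 37.2).
E[θ | data] = 26.5/(26.5+37.2) = 0.4160.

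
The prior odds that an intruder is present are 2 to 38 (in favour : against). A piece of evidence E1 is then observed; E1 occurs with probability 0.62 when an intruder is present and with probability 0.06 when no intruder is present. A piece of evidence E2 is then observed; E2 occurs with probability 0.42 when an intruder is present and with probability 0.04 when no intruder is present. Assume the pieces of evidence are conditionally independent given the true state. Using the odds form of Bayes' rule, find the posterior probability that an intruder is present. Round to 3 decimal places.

Prior odds = 2/38 = 0.052632.
Likelihood ratio for E1 = 0.62/0.06 = 10.333.
Likelihood ratio for E2 = 0.42/0.04 = 10.500.
Posterior odds = prior odds × LR₁ × LR₂ = 5.7105.
Posterior probability = odds/(1+odds) = 5.7105/6.7105 = 0.851.

Posterior probability ≈ 0.851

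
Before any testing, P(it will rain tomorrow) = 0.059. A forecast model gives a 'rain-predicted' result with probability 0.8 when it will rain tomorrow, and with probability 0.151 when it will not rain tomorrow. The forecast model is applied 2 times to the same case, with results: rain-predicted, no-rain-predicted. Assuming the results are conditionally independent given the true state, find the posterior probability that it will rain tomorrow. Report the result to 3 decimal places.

With H the event that it will rain tomorrow, the joint likelihood of the observed sequence is P(data|H) = 0.8·0.2 = 0.16000 and P(data|¬H) = 0.151·0.849 = 0.12820.
Bayes: P(H|data) = 0.059·0.16000 / (0.059·0.16000 + 0.941·0.12820) = 0.0094400/0.13008 = 0.0726.

Posterior P(H) ≈ 0.073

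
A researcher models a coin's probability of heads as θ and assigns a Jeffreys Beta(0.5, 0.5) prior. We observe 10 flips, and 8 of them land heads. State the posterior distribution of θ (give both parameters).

Posterior: Beta(8.5, 2.5)

Observing 8 successes and 2 failures updates Beta(0.5, 0.5) by adding the success and failure counts to the two shape parameters: α = 0.5+8 = 8.5, β = 0.5+2 = 2.5.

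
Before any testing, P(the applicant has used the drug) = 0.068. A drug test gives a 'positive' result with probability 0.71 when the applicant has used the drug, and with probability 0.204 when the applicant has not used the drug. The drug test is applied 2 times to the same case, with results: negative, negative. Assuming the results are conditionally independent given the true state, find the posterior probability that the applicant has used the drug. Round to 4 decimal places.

Posterior P(H) ≈ 0.0096

Let H be the event that the applicant has used the drug; start with P(H) = 0.068. P('positive'|H) = 0.71, P('positive'|¬H) = 0.204.
Update on result 1 ('negative'): P(H) ← 0.29·0.0680 / (0.29·0.0680 + 0.796·0.9320) = 0.019720/0.76159 = 0.0259.
Update on result 2 ('negative'): P(H) ← 0.29·0.0259 / (0.29·0.0259 + 0.796·0.9741) = 0.0075090/0.78290 = 0.0096.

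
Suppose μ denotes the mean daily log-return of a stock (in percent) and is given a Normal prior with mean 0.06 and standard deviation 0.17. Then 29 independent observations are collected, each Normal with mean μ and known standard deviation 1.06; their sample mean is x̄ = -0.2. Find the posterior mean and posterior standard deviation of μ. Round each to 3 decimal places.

With known σ, the Normal prior is conjugate. Weight on the data is w = (n/σ²)/(n/σ² + 1/τ₀²) = 25.8099/(25.8099+34.6021) = 0.42723.
Posterior mean = w·x̄ + (1−w)·μ₀ = 0.42723·-0.2 + 0.57277·0.06 = -0.051. Posterior variance = 1/(25.8099+34.6021) = 0.0165530, so SD = 0.129.

Posterior mean ≈ -0.051; posterior SD ≈ 0.129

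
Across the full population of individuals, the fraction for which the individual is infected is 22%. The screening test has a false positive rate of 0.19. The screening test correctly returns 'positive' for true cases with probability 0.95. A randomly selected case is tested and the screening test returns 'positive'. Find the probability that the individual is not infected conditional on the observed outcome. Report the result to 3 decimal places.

Write H for 'the individual is infected'. Prior odds H:¬H = 0.22/0.78 = 0.28205. For the 'positive' outcome, the likelihood ratio is 0.95/0.19 = 5.0000.
Posterior odds = 0.28205 × 5.0000 = 1.4103, so P(H|E) = 1.4103/(1+1.4103) = 0.585. Then P(¬H|E) = 1 − 0.585 = 0.415.

P(¬H | E) ≈ 0.415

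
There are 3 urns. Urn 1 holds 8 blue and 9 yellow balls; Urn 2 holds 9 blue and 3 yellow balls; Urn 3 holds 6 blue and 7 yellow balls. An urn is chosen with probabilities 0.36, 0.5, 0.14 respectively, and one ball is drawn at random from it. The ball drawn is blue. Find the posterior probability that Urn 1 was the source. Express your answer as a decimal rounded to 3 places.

Posterior probability ≈ 0.278

Tabulate prior·likelihood by source: [1] prior 0.36, lik 0.4706, product 0.1694; [2] prior 0.5, lik 0.75, product 0.3750; [3] prior 0.14, lik 0.4615, product 0.06462.
Normalizing constant = 0.60903; the posterior for Urn 1 is its product over the sum, 0.1694/0.60903 = 0.278.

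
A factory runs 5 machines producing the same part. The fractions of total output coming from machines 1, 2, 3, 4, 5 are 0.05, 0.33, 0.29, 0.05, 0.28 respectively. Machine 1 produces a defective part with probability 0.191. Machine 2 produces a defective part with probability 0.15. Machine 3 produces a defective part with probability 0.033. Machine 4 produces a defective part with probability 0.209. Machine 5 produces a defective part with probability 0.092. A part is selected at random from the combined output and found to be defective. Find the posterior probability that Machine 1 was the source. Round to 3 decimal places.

Tabulate prior·likelihood by source: [1] prior 0.05, lik 0.191, product 0.009550; [2] prior 0.33, lik 0.15, product 0.04950; [3] prior 0.29, lik 0.033, product 0.009570; [4] prior 0.05, lik 0.209, product 0.01045; [5] prior 0.28, lik 0.092, product 0.02576.
Normalizing constant = 0.10483; the posterior for Machine 1 is its product over the sum, 0.009550/0.10483 = 0.091.

Posterior probability ≈ 0.091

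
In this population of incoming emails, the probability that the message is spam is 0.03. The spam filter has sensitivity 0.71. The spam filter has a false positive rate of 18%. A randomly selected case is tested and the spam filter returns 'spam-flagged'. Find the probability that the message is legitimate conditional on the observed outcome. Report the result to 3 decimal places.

Let H be the event that the message is spam. P(H) = 0.03, so P(¬H) = 0.97. With E the 'spam-flagged' result, P(E|H) = 0.71 and P(E|¬H) = 0.18.
P(E) = 0.71·0.03 + 0.18·0.97 = 0.021300 + 0.17460 = 0.19590.
By Bayes' theorem, P(H|E) = 0.021300 / 0.19590 = 0.109. Hence P(¬H|E) = 1 − 0.109 = 0.891.

P(¬H | E) ≈ 0.891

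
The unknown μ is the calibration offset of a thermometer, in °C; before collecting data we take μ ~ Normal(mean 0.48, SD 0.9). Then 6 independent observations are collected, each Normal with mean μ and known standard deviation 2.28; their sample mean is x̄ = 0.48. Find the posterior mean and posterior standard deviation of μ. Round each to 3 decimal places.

With known σ, the Normal prior is conjugate. Weight on the data is w = (n/σ²)/(n/σ² + 1/τ₀²) = 1.15420/(1.15420+1.23457) = 0.48318.
Posterior mean = w·x̄ + (1−w)·μ₀ = 0.48318·0.48 + 0.51682·0.48 = 0.480. Posterior variance = 1/(1.15420+1.23457) = 0.418626, so SD = 0.647.

Posterior mean ≈ 0.480; posterior SD ≈ 0.647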